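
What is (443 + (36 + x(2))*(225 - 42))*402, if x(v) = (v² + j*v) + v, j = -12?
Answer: 1502274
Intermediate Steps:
x(v) = v² - 11*v (x(v) = (v² - 12*v) + v = v² - 11*v)
(443 + (36 + x(2))*(225 - 42))*402 = (443 + (36 + 2*(-11 + 2))*(225 - 42))*402 = (443 + (36 + 2*(-9))*183)*402 = (443 + (36 - 18)*183)*402 = (443 + 18*183)*402 = (443 + 3294)*402 = 3737*402 = 1502274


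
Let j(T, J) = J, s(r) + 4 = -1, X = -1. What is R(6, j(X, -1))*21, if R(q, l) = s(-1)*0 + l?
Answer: -21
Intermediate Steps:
s(r) = -5 (s(r) = -4 - 1 = -5)
R(q, l) = l (R(q, l) = -5*0 + l = 0 + l = l)
R(6, j(X, -1))*21 = -1*21 = -21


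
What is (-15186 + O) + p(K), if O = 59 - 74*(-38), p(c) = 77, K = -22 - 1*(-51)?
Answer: -12238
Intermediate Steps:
K = 29 (K = -22 + 51 = 29)
O = 2871 (O = 59 + 2812 = 2871)
(-15186 + O) + p(K) = (-15186 + 2871) + 77 = -12315 + 77 = -12238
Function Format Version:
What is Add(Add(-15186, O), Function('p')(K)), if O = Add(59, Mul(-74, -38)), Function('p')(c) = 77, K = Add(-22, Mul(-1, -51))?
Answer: -12238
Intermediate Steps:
K = 29 (K = Add(-22, 51) = 29)
O = 2871 (O = Add(59, 2812) = 2871)
Add(Add(-15186, O), Function('p')(K)) = Add(Add(-15186, 2871), 77) = Add(-12315, 77) = -12238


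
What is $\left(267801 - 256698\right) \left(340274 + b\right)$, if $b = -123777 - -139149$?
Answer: $3948737538$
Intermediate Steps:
$b = 15372$ ($b = -123777 + 139149 = 15372$)
$\left(267801 - 256698\right) \left(340274 + b\right) = \left(267801 - 256698\right) \left(340274 + 15372\right) = 11103 \cdot 355646 = 3948737538$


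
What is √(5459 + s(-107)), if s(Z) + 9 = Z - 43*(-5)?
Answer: √5558 ≈ 74.552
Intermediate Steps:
s(Z) = 206 + Z (s(Z) = -9 + (Z - 43*(-5)) = -9 + (Z - 1*(-215)) = -9 + (Z + 215) = -9 + (215 + Z) = 206 + Z)
√(5459 + s(-107)) = √(5459 + (206 - 107)) = √(5459 + 99) = √5558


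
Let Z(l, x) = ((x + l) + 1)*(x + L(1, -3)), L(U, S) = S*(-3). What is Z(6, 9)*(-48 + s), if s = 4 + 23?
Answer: -6048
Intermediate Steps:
L(U, S) = -3*S
s = 27
Z(l, x) = (9 + x)*(1 + l + x) (Z(l, x) = ((x + l) + 1)*(x - 3*(-3)) = ((l + x) + 1)*(x + 9) = (1 + l + x)*(9 + x) = (9 + x)*(1 + l + x))
Z(6, 9)*(-48 + s) = (9 + 9² + 9*6 + 10*9 + 6*9)*(-48 + 27) = (9 + 81 + 54 + 90 + 54)*(-21) = 288*(-21) = -6048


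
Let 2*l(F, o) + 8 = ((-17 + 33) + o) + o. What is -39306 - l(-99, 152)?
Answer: -39462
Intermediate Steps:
l(F, o) = 4 + o (l(F, o) = -4 + (((-17 + 33) + o) + o)/2 = -4 + ((16 + o) + o)/2 = -4 + (16 + 2*o)/2 = -4 + (8 + o) = 4 + o)
-39306 - l(-99, 152) = -39306 - (4 + 152) = -39306 - 1*156 = -39306 - 156 = -39462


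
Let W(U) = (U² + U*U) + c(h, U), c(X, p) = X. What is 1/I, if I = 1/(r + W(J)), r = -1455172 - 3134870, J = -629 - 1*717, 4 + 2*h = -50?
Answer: -966637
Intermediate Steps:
h = -27 (h = -2 + (½)*(-50) = -2 - 25 = -27)
J = -1346 (J = -629 - 717 = -1346)
r = -4590042
W(U) = -27 + 2*U² (W(U) = (U² + U*U) - 27 = (U² + U²) - 27 = 2*U² - 27 = -27 + 2*U²)
I = -1/966637 (I = 1/(-4590042 + (-27 + 2*(-1346)²)) = 1/(-4590042 + (-27 + 2*1811716)) = 1/(-4590042 + (-27 + 3623432)) = 1/(-4590042 + 3623405) = 1/(-966637) = -1/966637 ≈ -1.0345e-6)
1/I = 1/(-1/966637) = -966637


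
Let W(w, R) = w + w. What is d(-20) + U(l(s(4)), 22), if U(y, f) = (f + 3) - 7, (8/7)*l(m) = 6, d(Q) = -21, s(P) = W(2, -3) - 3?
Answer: -3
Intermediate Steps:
W(w, R) = 2*w
s(P) = 1 (s(P) = 2*2 - 3 = 4 - 3 = 1)
l(m) = 21/4 (l(m) = (7/8)*6 = 21/4)
U(y, f) = -4 + f (U(y, f) = (3 + f) - 7 = -4 + f)
d(-20) + U(l(s(4)), 22) = -21 + (-4 + 22) = -21 + 18 = -3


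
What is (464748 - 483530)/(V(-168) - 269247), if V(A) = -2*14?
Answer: 18782/269275 ≈ 0.069750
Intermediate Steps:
V(A) = -28
(464748 - 483530)/(V(-168) - 269247) = (464748 - 483530)/(-28 - 269247) = -18782/(-269275) = -18782*(-1/269275) = 18782/269275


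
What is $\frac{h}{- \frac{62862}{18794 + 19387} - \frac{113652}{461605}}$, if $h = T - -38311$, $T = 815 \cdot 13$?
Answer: $- \frac{143657629656255}{5559460087} \approx -25840.0$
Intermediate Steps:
$T = 10595$
$h = 48906$ ($h = 10595 - -38311 = 10595 + 38311 = 48906$)
$\frac{h}{- \frac{62862}{18794 + 19387} - \frac{113652}{461605}} = \frac{48906}{- \frac{62862}{18794 + 19387} - \frac{113652}{461605}} = \frac{48906}{- \frac{62862}{38181} - \frac{113652}{461605}} = \frac{48906}{\left(-62862\right) \frac{1}{38181} - \frac{113652}{461605}} = \frac{48906}{- \frac{20954}{12727} - \frac{113652}{461605}} = \frac{48906}{- \frac{11118920174}{5874846835}} = 48906 \left(- \frac{5874846835}{11118920174}\right) = - \frac{143657629656255}{5559460087}$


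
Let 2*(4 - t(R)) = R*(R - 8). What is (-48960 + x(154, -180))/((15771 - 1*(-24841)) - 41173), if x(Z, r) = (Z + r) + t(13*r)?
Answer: 2796142/561 ≈ 4984.2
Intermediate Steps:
t(R) = 4 - R*(-8 + R)/2 (t(R) = 4 - R*(R - 8)/2 = 4 - R*(-8 + R)/2)
x(Z, r) = 4 + Z + 53*r - 169*r**2/2 (x(Z, r) = (Z + r) + (4 + 4*(13*r) - 169*r**2/2) = (Z + r) + (4 + 52*r - 169*r**2/2) = 4 + Z + 53*r - 169*r**2/2)
(-48960 + x(154, -180))/((15771 - 1*(-24841)) - 41173) = (-48960 + (4 + 154 + 53*(-180) - 169/2*(-180)**2))/((15771 - 1*(-24841)) - 41173) = (-48960 + (4 + 154 - 9540 - 169/2*32400))/((15771 + 24841) - 41173) = (-48960 + (4 + 154 - 9540 - 2737800))/(40612 - 41173) = (-48960 - 2747182)/(-561) = -2796142*(-1/561) = 2796142/561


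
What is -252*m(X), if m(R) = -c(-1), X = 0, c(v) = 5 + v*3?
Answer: 504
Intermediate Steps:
c(v) = 5 + 3*v
m(R) = -2 (m(R) = -(5 + 3*(-1)) = -(5 - 3) = -1*2 = -2)
-252*m(X) = -252*(-2) = 504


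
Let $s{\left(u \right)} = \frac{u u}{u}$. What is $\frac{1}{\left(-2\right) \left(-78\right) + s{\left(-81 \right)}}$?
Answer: $\frac{1}{75} \approx 0.013333$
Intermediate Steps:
$s{\left(u \right)} = u$ ($s{\left(u \right)} = \frac{u^{2}}{u} = u$)
$\frac{1}{\left(-2\right) \left(-78\right) + s{\left(-81 \right)}} = \frac{1}{\left(-2\right) \left(-78\right) - 81} = \frac{1}{156 - 81} = \frac{1}{75}$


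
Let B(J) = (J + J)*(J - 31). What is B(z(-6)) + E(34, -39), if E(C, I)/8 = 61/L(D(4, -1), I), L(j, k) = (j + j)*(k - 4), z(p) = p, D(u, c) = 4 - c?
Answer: 95216/215 ≈ 442.87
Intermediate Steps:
L(j, k) = 2*j*(-4 + k) (L(j, k) = (2*j)*(-4 + k) = 2*j*(-4 + k))
B(J) = 2*J*(-31 + J) (B(J) = (2*J)*(-31 + J) = 2*J*(-31 + J))
E(C, I) = 488/(-40 + 10*I) (E(C, I) = 8*(61/((2*(4 - 1*(-1))*(-4 + I)))) = 8*(61/((2*(4 + 1)*(-4 + I)))) = 8*(61/((2*5*(-4 + I)))) = 8*(61/(-40 + 10*I)) = 488/(-40 + 10*I))
B(z(-6)) + E(34, -39) = 2*(-6)*(-31 - 6) + 244/(5*(-4 - 39)) = 2*(-6)*(-37) + (244/5)/(-43) = 444 + (244/5)*(-1/43) = 444 - 244/215 = 95216/215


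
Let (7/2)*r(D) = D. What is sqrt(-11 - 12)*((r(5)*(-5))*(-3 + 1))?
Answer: 100*I*sqrt(23)/7 ≈ 68.512*I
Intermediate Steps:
r(D) = 2*D/7
sqrt(-11 - 12)*((r(5)*(-5))*(-3 + 1)) = sqrt(-11 - 12)*((((2/7)*5)*(-5))*(-3 + 1)) = sqrt(-23)*(((10/7)*(-5))*(-2)) = (I*sqrt(23))*(-50/7*(-2)) = (I*sqrt(23))*(100/7) = 100*I*sqrt(23)/7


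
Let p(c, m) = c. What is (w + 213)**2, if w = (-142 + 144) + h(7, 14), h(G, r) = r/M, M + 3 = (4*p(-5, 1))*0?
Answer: 398161/9 ≈ 44240.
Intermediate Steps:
M = -3 (M = -3 + (4*(-5))*0 = -3 - 20*0 = -3 + 0 = -3)
h(G, r) = -r/3 (h(G, r) = r/(-3) = r*(-1/3) = -r/3)
w = -8/3 (w = (-142 + 144) - 1/3*14 = 2 - 14/3 = -8/3 ≈ -2.6667)
(w + 213)**2 = (-8/3 + 213)**2 = (631/3)**2 = 398161/9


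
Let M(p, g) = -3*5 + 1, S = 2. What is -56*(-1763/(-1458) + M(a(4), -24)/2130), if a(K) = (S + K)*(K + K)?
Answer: -17428964/258795 ≈ -67.347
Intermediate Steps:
a(K) = 2*K*(2 + K) (a(K) = (2 + K)*(K + K) = (2 + K)*(2*K) = 2*K*(2 + K))
M(p, g) = -14 (M(p, g) = -15 + 1 = -14)
-56*(-1763/(-1458) + M(a(4), -24)/2130) = -56*(-1763/(-1458) - 14/2130) = -56*(-1763*(-1/1458) - 14*1/2130) = -56*(1763/1458 - 7/1065) = -56*622463/517590 = -17428964/258795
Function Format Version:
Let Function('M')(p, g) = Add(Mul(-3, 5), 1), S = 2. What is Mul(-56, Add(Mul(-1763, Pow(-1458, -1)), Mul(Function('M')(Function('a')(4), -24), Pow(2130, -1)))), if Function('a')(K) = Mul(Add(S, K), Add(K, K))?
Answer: Rational(-17428964, 258795) ≈ -67.347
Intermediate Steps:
Function('a')(K) = Mul(2, K, Add(2, K)) (Function('a')(K) = Mul(Add(2, K), Add(K, K)) = Mul(Add(2, K), Mul(2, K)) = Mul(2, K, Add(2, K)))
Function('M')(p, g) = -14 (Function('M')(p, g) = Add(-15, 1) = -14)
Mul(-56, Add(Mul(-1763, Pow(-1458, -1)), Mul(Function('M')(Function('a')(4), -24), Pow(2130, -1)))) = Mul(-56, Add(Mul(-1763, Pow(-1458, -1)), Mul(-14, Pow(2130, -1)))) = Mul(-56, Add(Mul(-1763, Rational(-1, 1458)), Mul(-14, Rational(1, 2130)))) = Mul(-56, Add(Rational(1763, 1458), Rational(-7, 1065))) = Mul(-56, Rational(622463, 517590)) = Rational(-17428964, 258795)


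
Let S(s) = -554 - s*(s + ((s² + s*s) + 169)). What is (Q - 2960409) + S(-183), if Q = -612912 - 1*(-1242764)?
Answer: 9923301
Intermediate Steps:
Q = 629852 (Q = -612912 + 1242764 = 629852)
S(s) = -554 - s*(169 + s + 2*s²) (S(s) = -554 - s*(s + ((s² + s²) + 169)) = -554 - s*(s + (2*s² + 169)) = -554 - s*(s + (169 + 2*s²)) = -554 - s*(169 + s + 2*s²))
(Q - 2960409) + S(-183) = (629852 - 2960409) + (-554 - 1*(-183)² - 169*(-183) - 2*(-183)³) = -2330557 + (-554 - 1*33489 + 30927 - 2*(-6128487)) = -2330557 + (-554 - 33489 + 30927 + 12256974) = -2330557 + 12253858 = 9923301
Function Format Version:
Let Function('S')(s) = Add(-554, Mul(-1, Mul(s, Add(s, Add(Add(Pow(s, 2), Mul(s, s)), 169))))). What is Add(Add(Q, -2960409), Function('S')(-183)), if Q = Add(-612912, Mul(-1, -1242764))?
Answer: 9923301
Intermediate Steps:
Q = 629852 (Q = Add(-612912, 1242764) = 629852)
Function('S')(s) = Add(-554, Mul(-1, s, Add(169, s, Mul(2, Pow(s, 2))))) (Function('S')(s) = Add(-554, Mul(-1, Mul(s, Add(s, Add(Add(Pow(s, 2), Pow(s, 2)), 169))))) = Add(-554, Mul(-1, Mul(s, Add(s, Add(Mul(2, Pow(s, 2)), 169))))) = Add(-554, Mul(-1, Mul(s, Add(s, Add(169, Mul(2, Pow(s, 2))))))) = Add(-554, Mul(-1, Mul(s, Add(169, s, Mul(2, Pow(s, 2)))))) = Add(-554, Mul(-1, s, Add(169, s, Mul(2, Pow(s, 2))))))
Add(Add(Q, -2960409), Function('S')(-183)) = Add(Add(629852, -2960409), Add(-554, Mul(-1, Pow(-183, 2)), Mul(-169, -183), Mul(-2, Pow(-183, 3)))) = Add(-2330557, Add(-554, Mul(-1, 33489), 30927, Mul(-2, -6128487))) = Add(-2330557, Add(-554, -33489, 30927, 12256974)) = Add(-2330557, 12253858) = 9923301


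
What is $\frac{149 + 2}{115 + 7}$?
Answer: $\frac{151}{122} \approx 1.2377$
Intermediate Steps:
$\frac{149 + 2}{115 + 7} = \frac{151}{122}$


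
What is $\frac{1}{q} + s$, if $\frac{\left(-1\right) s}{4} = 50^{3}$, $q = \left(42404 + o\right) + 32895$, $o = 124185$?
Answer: $- \frac{99741999999}{199484} \approx -5.0 \cdot 10^{5}$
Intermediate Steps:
$q = 199484$ ($q = \left(42404 + 124185\right) + 32895 = 166589 + 32895 = 199484$)
$s = -500000$ ($s = - 4 \cdot 50^{3} = \left(-4\right) 125000 = -500000$)
$\frac{1}{q} + s = \frac{1}{199484} - 500000 = - \frac{99741999999}{199484}$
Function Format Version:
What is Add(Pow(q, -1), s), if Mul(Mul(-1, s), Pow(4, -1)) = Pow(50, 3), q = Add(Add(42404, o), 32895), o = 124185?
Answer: Rational(-99741999999, 199484) ≈ -5.0000e+5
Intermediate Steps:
q = 199484 (q = Add(Add(42404, 124185), 32895) = Add(166589, 32895) = 199484)
s = -500000 (s = Mul(-4, Pow(50, 3)) = Mul(-4, 125000) = -500000)
Add(Pow(q, -1), s) = Add(Pow(199484, -1), -500000) = Add(Rational(1, 199484), -500000) = Rational(-99741999999, 199484)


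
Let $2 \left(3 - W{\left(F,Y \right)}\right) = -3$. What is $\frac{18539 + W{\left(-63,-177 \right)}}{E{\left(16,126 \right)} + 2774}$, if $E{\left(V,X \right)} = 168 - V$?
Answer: $\frac{37087}{5852} \approx 6.3375$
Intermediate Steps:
$W{\left(F,Y \right)} = \frac{9}{2}$ ($W{\left(F,Y \right)} = 3 - - \frac{3}{2} = 3 + \frac{3}{2} = \frac{9}{2}$)
$\frac{18539 + W{\left(-63,-177 \right)}}{E{\left(16,126 \right)} + 2774} = \frac{18539 + \frac{9}{2}}{\left(168 - 16\right) + 2774} = \frac{37087}{2 \left(\left(168 - 16\right) + 2774\right)} = \frac{37087}{2 \left(152 + 2774\right)} = \frac{37087}{2 \cdot 2926} = \frac{37087}{2} \cdot \frac{1}{2926} = \frac{37087}{5852}$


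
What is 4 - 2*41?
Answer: -78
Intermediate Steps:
4 - 2*41 = 4 - 82 = -78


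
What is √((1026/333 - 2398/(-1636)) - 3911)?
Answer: I*√3578431231126/30266 ≈ 62.502*I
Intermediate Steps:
√((1026/333 - 2398/(-1636)) - 3911) = √((1026*(1/333) - 2398*(-1/1636)) - 3911) = √((114/37 + 1199/818) - 3911) = √(137615/30266 - 3911) = √(-118232711/30266) = I*√3578431231126/30266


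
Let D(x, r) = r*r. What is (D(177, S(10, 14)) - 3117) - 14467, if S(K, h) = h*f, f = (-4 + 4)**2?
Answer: -17584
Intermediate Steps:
f = 0 (f = 0**2 = 0)
S(K, h) = 0 (S(K, h) = h*0 = 0)
D(x, r) = r**2
(D(177, S(10, 14)) - 3117) - 14467 = (0**2 - 3117) - 14467 = (0 - 3117) - 14467 = -3117 - 14467 = -17584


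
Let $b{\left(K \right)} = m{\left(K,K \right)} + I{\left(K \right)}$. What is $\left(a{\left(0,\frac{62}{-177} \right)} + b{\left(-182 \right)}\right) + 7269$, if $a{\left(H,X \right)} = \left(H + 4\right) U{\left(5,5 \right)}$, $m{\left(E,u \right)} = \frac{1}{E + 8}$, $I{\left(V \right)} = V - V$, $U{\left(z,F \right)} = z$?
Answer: $\frac{1268285}{174} \approx 7289.0$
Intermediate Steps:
$I{\left(V \right)} = 0$
$m{\left(E,u \right)} = \frac{1}{8 + E}$
$b{\left(K \right)} = \frac{1}{8 + K}$ ($b{\left(K \right)} = \frac{1}{8 + K} + 0 = \frac{1}{8 + K}$)
$a{\left(H,X \right)} = 20 + 5 H$ ($a{\left(H,X \right)} = \left(H + 4\right) 5 = \left(4 + H\right) 5 = 20 + 5 H$)
$\left(a{\left(0,\frac{62}{-177} \right)} + b{\left(-182 \right)}\right) + 7269 = \left(\left(20 + 5 \cdot 0\right) + \frac{1}{8 - 182}\right) + 7269 = \left(\left(20 + 0\right) + \frac{1}{-174}\right) + 7269 = \left(20 - \frac{1}{174}\right) + 7269 = \frac{3479}{174} + 7269 = \frac{1268285}{174}$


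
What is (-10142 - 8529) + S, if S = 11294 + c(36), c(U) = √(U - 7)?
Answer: -7377 + √29 ≈ -7371.6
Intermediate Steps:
c(U) = √(-7 + U)
S = 11294 + √29 (S = 11294 + √(-7 + 36) = 11294 + √29 ≈ 11299.)
(-10142 - 8529) + S = (-10142 - 8529) + (11294 + √29) = -18671 + (11294 + √29) = -7377 + √29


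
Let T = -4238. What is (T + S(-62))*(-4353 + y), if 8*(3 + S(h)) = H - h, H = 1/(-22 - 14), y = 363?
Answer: 810752705/48 ≈ 1.6891e+7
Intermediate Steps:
H = -1/36 (H = 1/(-36) = -1/36 ≈ -0.027778)
S(h) = -865/288 - h/8 (S(h) = -3 + (-1/36 - h)/8 = -3 + (-1/288 - h/8) = -865/288 - h/8)
(T + S(-62))*(-4353 + y) = (-4238 + (-865/288 - ⅛*(-62)))*(-4353 + 363) = (-4238 + (-865/288 + 31/4))*(-3990) = (-4238 + 1367/288)*(-3990) = -1219177/288*(-3990) = 810752705/48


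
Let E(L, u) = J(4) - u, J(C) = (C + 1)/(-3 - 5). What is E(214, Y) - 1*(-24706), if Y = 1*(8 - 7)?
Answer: 197635/8 ≈ 24704.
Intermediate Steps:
J(C) = -⅛ - C/8 (J(C) = (1 + C)/(-8) = (1 + C)*(-⅛) = -⅛ - C/8)
Y = 1 (Y = 1*1 = 1)
E(L, u) = -5/8 - u (E(L, u) = (-⅛ - ⅛*4) - u = (-⅛ - ½) - u = -5/8 - u)
E(214, Y) - 1*(-24706) = (-5/8 - 1*1) - 1*(-24706) = (-5/8 - 1) + 24706 = -13/8 + 24706 = 197635/8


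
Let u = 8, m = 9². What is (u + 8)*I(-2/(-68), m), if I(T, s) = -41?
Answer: -656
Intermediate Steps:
m = 81
(u + 8)*I(-2/(-68), m) = (8 + 8)*(-41) = 16*(-41) = -656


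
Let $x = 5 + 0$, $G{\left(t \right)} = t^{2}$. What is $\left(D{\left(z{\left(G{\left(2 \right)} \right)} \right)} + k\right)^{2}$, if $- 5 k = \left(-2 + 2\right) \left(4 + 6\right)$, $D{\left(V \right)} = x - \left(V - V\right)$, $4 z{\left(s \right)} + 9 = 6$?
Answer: $25$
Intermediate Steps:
$z{\left(s \right)} = - \frac{3}{4}$ ($z{\left(s \right)} = - \frac{9}{4} + \frac{1}{4} \cdot 6 = - \frac{9}{4} + \frac{3}{2} = - \frac{3}{4}$)
$x = 5$
$D{\left(V \right)} = 5$ ($D{\left(V \right)} = 5 - \left(V - V\right) = 5 - 0 = 5 + 0 = 5$)
$k = 0$ ($k = - \frac{\left(-2 + 2\right) \left(4 + 6\right)}{5} = - \frac{0 \cdot 10}{5} = \left(- \frac{1}{5}\right) 0 = 0$)
$\left(D{\left(z{\left(G{\left(2 \right)} \right)} \right)} + k\right)^{2} = \left(5 + 0\right)^{2} = 5^{2} = 25$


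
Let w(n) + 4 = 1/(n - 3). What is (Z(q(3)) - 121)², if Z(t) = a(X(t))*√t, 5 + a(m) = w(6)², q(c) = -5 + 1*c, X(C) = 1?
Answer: 1174369/81 - 18392*I*√2/9 ≈ 14498.0 - 2890.0*I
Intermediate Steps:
w(n) = -4 + 1/(-3 + n) (w(n) = -4 + 1/(n - 3) = -4 + 1/(-3 + n))
q(c) = -5 + c
a(m) = 76/9 (a(m) = -5 + ((13 - 4*6)/(-3 + 6))² = -5 + ((13 - 24)/3)² = -5 + ((⅓)*(-11))² = -5 + (-11/3)² = -5 + 121/9 = 76/9)
Z(t) = 76*√t/9
(Z(q(3)) - 121)² = (76*√(-5 + 3)/9 - 121)² = (76*√(-2)/9 - 121)² = (76*(I*√2)/9 - 121)² = (76*I*√2/9 - 121)² = (-121 + 76*I*√2/9)²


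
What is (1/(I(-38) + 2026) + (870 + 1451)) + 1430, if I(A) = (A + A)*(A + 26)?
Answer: 11020439/2938 ≈ 3751.0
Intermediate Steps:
I(A) = 2*A*(26 + A) (I(A) = (2*A)*(26 + A) = 2*A*(26 + A))
(1/(I(-38) + 2026) + (870 + 1451)) + 1430 = (1/(2*(-38)*(26 - 38) + 2026) + (870 + 1451)) + 1430 = (1/(2*(-38)*(-12) + 2026) + 2321) + 1430 = (1/(912 + 2026) + 2321) + 1430 = (1/2938 + 2321) + 1430 = 6819099/2938 + 1430 = 11020439/2938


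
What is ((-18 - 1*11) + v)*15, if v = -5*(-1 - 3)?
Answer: -135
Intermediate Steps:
v = 20 (v = -5*(-4) = 20)
((-18 - 1*11) + v)*15 = ((-18 - 1*11) + 20)*15 = ((-18 - 11) + 20)*15 = (-29 + 20)*15 = -9*15 = -135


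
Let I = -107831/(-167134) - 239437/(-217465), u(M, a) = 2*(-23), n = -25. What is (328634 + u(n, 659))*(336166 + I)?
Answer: 28273109392852883962/255956305 ≈ 1.1046e+11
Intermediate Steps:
u(M, a) = -46
I = 63467531973/36345795310 (I = -107831*(-1/167134) - 239437*(-1/217465) = 107831/167134 + 239437/217465 = 63467531973/36345795310 ≈ 1.7462)
(328634 + u(n, 659))*(336166 + I) = (328634 - 46)*(336166 + 63467531973/36345795310) = 328588*(12218284093713433/36345795310) = 28273109392852883962/255956305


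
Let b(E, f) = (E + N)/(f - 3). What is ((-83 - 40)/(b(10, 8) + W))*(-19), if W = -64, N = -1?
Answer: -11685/311 ≈ -37.572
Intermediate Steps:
b(E, f) = (-1 + E)/(-3 + f) (b(E, f) = (E - 1)/(f - 3) = (-1 + E)/(-3 + f))
((-83 - 40)/(b(10, 8) + W))*(-19) = ((-83 - 40)/((-1 + 10)/(-3 + 8) - 64))*(-19) = -123/(9/5 - 64)*(-19) = -123/(-311/5)*(-19) = -123*(-5/311)*(-19) = (615/311)*(-19) = -11685/311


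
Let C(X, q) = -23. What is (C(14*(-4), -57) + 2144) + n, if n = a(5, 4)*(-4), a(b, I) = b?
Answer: 2101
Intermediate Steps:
n = -20 (n = 5*(-4) = -20)
(C(14*(-4), -57) + 2144) + n = (-23 + 2144) - 20 = 2121 - 20 = 2101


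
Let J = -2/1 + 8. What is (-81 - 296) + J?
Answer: -371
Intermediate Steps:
J = 6 (J = -2 + 8 = 6)
(-81 - 296) + J = (-81 - 296) + 6 = -377 + 6 = -371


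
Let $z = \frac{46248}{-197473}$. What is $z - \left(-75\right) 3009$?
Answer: $\frac{44564673027}{197473} \approx 2.2567 \cdot 10^{5}$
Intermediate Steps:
$z = - \frac{46248}{197473}$ ($z = 46248 \left(- \frac{1}{197473}\right) = - \frac{46248}{197473} \approx -0.2342$)
$z - \left(-75\right) 3009 = - \frac{46248}{197473} - \left(-75\right) 3009 = - \frac{46248}{197473} - -225675 = - \frac{46248}{197473} + 225675 = \frac{44564673027}{197473}$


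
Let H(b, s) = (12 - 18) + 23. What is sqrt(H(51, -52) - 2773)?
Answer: 2*I*sqrt(689) ≈ 52.498*I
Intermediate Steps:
H(b, s) = 17 (H(b, s) = -6 + 23 = 17)
sqrt(H(51, -52) - 2773) = sqrt(17 - 2773) = sqrt(-2756) = 2*I*sqrt(689)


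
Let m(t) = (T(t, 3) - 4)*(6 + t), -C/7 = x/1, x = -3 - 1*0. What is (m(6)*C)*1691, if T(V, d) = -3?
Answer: -2982924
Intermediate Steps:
x = -3 (x = -3 + 0 = -3)
C = 21 (C = -(-21)/1 = -(-21) = -7*(-3) = 21)
m(t) = -42 - 7*t (m(t) = (-3 - 4)*(6 + t) = -7*(6 + t) = -42 - 7*t)
(m(6)*C)*1691 = ((-42 - 7*6)*21)*1691 = ((-42 - 42)*21)*1691 = -84*21*1691 = -1764*1691 = -2982924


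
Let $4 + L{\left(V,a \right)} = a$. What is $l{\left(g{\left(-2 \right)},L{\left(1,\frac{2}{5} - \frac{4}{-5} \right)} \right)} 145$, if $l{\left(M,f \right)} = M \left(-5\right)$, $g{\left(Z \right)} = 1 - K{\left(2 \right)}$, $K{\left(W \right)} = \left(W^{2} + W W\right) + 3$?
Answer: $7250$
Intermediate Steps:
$L{\left(V,a \right)} = -4 + a$
$K{\left(W \right)} = 3 + 2 W^{2}$ ($K{\left(W \right)} = \left(W^{2} + W^{2}\right) + 3 = 2 W^{2} + 3 = 3 + 2 W^{2}$)
$g{\left(Z \right)} = -10$ ($g{\left(Z \right)} = 1 - \left(3 + 2 \cdot 2^{2}\right) = 1 - \left(3 + 2 \cdot 4\right) = 1 - \left(3 + 8\right) = 1 - 11 = -10$)
$l{\left(M,f \right)} = - 5 M$
$l{\left(g{\left(-2 \right)},L{\left(1,\frac{2}{5} - \frac{4}{-5} \right)} \right)} 145 = \left(-5\right) \left(-10\right) 145 = 50 \cdot 145 = 7250$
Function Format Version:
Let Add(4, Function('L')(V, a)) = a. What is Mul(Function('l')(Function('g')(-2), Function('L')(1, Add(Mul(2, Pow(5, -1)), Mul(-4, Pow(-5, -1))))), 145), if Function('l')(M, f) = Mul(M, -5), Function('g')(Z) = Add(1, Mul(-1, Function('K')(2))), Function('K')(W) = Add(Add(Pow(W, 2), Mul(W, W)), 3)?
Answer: 7250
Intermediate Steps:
Function('L')(V, a) = Add(-4, a)
Function('K')(W) = Add(3, Mul(2, Pow(W, 2))) (Function('K')(W) = Add(Add(Pow(W, 2), Pow(W, 2)), 3) = Add(Mul(2, Pow(W, 2)), 3) = Add(3, Mul(2, Pow(W, 2))))
Function('g')(Z) = -10 (Function('g')(Z) = Add(1, Mul(-1, Add(3, Mul(2, Pow(2, 2))))) = Add(1, Mul(-1, Add(3, Mul(2, 4)))) = Add(1, Mul(-1, Add(3, 8))) = Add(1, Mul(-1, 11)) = Add(1, -11) = -10)
Function('l')(M, f) = Mul(-5, M)
Mul(Function('l')(Function('g')(-2), Function('L')(1, Add(Mul(2, Pow(5, -1)), Mul(-4, Pow(-5, -1))))), 145) = Mul(Mul(-5, -10), 145) = Mul(50, 145) = 7250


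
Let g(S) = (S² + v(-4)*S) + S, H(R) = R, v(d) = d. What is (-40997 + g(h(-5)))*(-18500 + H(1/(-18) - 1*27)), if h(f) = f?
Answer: 13658627059/18 ≈ 7.5881e+8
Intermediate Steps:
g(S) = S² - 3*S (g(S) = (S² - 4*S) + S = S² - 3*S)
(-40997 + g(h(-5)))*(-18500 + H(1/(-18) - 1*27)) = (-40997 - 5*(-3 - 5))*(-18500 + (1/(-18) - 1*27)) = (-40997 - 5*(-8))*(-18500 + (-1/18 - 27)) = (-40997 + 40)*(-18500 - 487/18) = -40957*(-333487/18) = 13658627059/18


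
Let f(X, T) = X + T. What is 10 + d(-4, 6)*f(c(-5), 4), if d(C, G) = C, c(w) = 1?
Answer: -10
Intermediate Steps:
f(X, T) = T + X
10 + d(-4, 6)*f(c(-5), 4) = 10 - 4*(4 + 1) = 10 - 4*5 = 10 - 20 = -10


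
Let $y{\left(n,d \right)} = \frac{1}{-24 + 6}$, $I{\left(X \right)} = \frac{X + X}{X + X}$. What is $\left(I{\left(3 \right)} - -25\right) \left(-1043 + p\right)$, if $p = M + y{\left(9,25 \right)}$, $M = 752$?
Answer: $- \frac{68107}{9} \approx -7567.4$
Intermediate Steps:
$I{\left(X \right)} = 1$ ($I{\left(X \right)} = \frac{2 X}{2 X} = 2 X \frac{1}{2 X} = 1$)
$y{\left(n,d \right)} = - \frac{1}{18}$ ($y{\left(n,d \right)} = \frac{1}{-18} = - \frac{1}{18}$)
$p = \frac{13535}{18}$ ($p = 752 - \frac{1}{18} = \frac{13535}{18} \approx 751.94$)
$\left(I{\left(3 \right)} - -25\right) \left(-1043 + p\right) = \left(1 - -25\right) \left(-1043 + \frac{13535}{18}\right) = \left(1 + 25\right) \left(- \frac{5239}{18}\right) = 26 \left(- \frac{5239}{18}\right) = - \frac{68107}{9}$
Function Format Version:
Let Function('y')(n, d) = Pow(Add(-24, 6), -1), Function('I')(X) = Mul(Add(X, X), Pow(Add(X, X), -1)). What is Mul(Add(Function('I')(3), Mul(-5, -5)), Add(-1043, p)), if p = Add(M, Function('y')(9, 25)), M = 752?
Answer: Rational(-68107, 9) ≈ -7567.4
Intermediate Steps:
Function('I')(X) = 1 (Function('I')(X) = Mul(Mul(2, X), Pow(Mul(2, X), -1)) = Mul(Mul(2, X), Mul(Rational(1, 2), Pow(X, -1))) = 1)
Function('y')(n, d) = Rational(-1, 18) (Function('y')(n, d) = Pow(-18, -1) = Rational(-1, 18))
p = Rational(13535, 18) (p = Add(752, Rational(-1, 18)) = Rational(13535, 18) ≈ 751.94)
Mul(Add(Function('I')(3), Mul(-5, -5)), Add(-1043, p)) = Mul(Add(1, Mul(-5, -5)), Add(-1043, Rational(13535, 18))) = Mul(Add(1, 25), Rational(-5239, 18)) = Mul(26, Rational(-5239, 18)) = Rational(-68107, 9)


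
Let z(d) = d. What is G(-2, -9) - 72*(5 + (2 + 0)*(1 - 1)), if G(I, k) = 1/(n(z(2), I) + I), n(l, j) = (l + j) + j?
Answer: -1441/4 ≈ -360.25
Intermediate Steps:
n(l, j) = l + 2*j (n(l, j) = (j + l) + j = l + 2*j)
G(I, k) = 1/(2 + 3*I) (G(I, k) = 1/((2 + 2*I) + I) = 1/(2 + 3*I))
G(-2, -9) - 72*(5 + (2 + 0)*(1 - 1)) = 1/(2 + 3*(-2)) - 72*(5 + (2 + 0)*(1 - 1)) = 1/(2 - 6) - 72*(5 + 2*0) = 1/(-4) - 72*(5 + 0) = -¼ - 72*5 = -¼ - 360 = -1441/4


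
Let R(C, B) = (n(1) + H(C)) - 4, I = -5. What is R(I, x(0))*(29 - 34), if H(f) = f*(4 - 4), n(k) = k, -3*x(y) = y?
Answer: 15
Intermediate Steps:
x(y) = -y/3
H(f) = 0 (H(f) = f*0 = 0)
R(C, B) = -3 (R(C, B) = (1 + 0) - 4 = 1 - 4 = -3)
R(I, x(0))*(29 - 34) = -3*(29 - 34) = -3*(-5) = 15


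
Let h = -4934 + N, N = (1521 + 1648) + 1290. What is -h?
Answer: 475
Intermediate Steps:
N = 4459 (N = 3169 + 1290 = 4459)
h = -475 (h = -4934 + 4459 = -475)
-h = -1*(-475) = 475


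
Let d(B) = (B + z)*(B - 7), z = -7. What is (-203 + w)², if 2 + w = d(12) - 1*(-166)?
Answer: 196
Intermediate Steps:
d(B) = (-7 + B)² (d(B) = (B - 7)*(B - 7) = (-7 + B)*(-7 + B) = (-7 + B)²)
w = 189 (w = -2 + ((49 + 12² - 14*12) - 1*(-166)) = -2 + ((49 + 144 - 168) + 166) = -2 + (25 + 166) = -2 + 191 = 189)
(-203 + w)² = (-203 + 189)² = (-14)² = 196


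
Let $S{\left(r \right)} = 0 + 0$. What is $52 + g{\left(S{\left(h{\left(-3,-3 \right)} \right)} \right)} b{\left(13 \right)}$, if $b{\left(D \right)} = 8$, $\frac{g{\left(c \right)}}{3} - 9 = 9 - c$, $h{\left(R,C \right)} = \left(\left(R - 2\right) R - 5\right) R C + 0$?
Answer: $484$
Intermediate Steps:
$h{\left(R,C \right)} = C R \left(-5 + R \left(-2 + R\right)\right)$ ($h{\left(R,C \right)} = \left(\left(R - 2\right) R - 5\right) R C + 0 = \left(\left(-2 + R\right) R - 5\right) R C + 0 = \left(R \left(-2 + R\right) - 5\right) R C + 0 = \left(-5 + R \left(-2 + R\right)\right) R C + 0 = R \left(-5 + R \left(-2 + R\right)\right) C + 0 = C R \left(-5 + R \left(-2 + R\right)\right) + 0 = C R \left(-5 + R \left(-2 + R\right)\right)$)
$S{\left(r \right)} = 0$
$g{\left(c \right)} = 54 - 3 c$ ($g{\left(c \right)} = 27 + 3 \left(9 - c\right) = 27 - \left(-27 + 3 c\right) = 54 - 3 c$)
$52 + g{\left(S{\left(h{\left(-3,-3 \right)} \right)} \right)} b{\left(13 \right)} = 52 + \left(54 - 0\right) 8 = 52 + \left(54 + 0\right) 8 = 52 + 54 \cdot 8 = 52 + 432 = 484$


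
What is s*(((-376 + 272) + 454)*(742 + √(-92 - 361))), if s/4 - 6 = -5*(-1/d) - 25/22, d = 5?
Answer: 67002600/11 + 90300*I*√453/11 ≈ 6.0911e+6 + 1.7472e+5*I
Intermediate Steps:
s = 258/11 (s = 24 + 4*(-5/((-1*5)) - 25/22) = 24 + 4*(-5/(-5) - 25*1/22) = 24 + 4*(-5*(-⅕) - 25/22) = 24 + 4*(1 - 25/22) = 24 + 4*(-3/22) = 24 - 6/11 = 258/11 ≈ 23.455)
s*(((-376 + 272) + 454)*(742 + √(-92 - 361))) = 258*(((-376 + 272) + 454)*(742 + √(-92 - 361)))/11 = 258*((-104 + 454)*(742 + √(-453)))/11 = 258*(350*(742 + I*√453))/11 = 258*(259700 + 350*I*√453)/11 = 67002600/11 + 90300*I*√453/11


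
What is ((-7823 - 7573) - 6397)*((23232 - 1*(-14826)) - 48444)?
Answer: 226342098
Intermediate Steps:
((-7823 - 7573) - 6397)*((23232 - 1*(-14826)) - 48444) = (-15396 - 6397)*((23232 + 14826) - 48444) = -21793*(38058 - 48444) = -21793*(-10386) = 226342098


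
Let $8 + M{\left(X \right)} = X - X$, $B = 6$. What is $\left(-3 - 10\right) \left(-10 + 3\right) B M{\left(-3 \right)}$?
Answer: $-4368$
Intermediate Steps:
$M{\left(X \right)} = -8$ ($M{\left(X \right)} = -8 + \left(X - X\right) = -8 + 0 = -8$)
$\left(-3 - 10\right) \left(-10 + 3\right) B M{\left(-3 \right)} = \left(-3 - 10\right) \left(-10 + 3\right) 6 \left(-8\right) = \left(-13\right) \left(-7\right) 6 \left(-8\right) = 91 \cdot 6 \left(-8\right) = 546 \left(-8\right) = -4368$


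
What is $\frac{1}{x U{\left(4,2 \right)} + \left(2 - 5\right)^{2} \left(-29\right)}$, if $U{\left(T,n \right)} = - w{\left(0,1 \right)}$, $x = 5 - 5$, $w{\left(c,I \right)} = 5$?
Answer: $- \frac{1}{261} \approx -0.0038314$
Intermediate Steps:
$x = 0$
$U{\left(T,n \right)} = -5$ ($U{\left(T,n \right)} = \left(-1\right) 5 = -5$)
$\frac{1}{x U{\left(4,2 \right)} + \left(2 - 5\right)^{2} \left(-29\right)} = \frac{1}{0 \left(-5\right) + \left(2 - 5\right)^{2} \left(-29\right)} = \frac{1}{0 + \left(-3\right)^{2} \left(-29\right)} = \frac{1}{0 + 9 \left(-29\right)} = \frac{1}{0 - 261} = \frac{1}{-261} = - \frac{1}{261}$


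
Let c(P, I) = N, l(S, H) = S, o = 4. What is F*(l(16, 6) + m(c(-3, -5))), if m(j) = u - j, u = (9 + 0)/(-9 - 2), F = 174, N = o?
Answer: 21402/11 ≈ 1945.6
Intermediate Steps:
N = 4
c(P, I) = 4
u = -9/11 (u = 9/(-11) = 9*(-1/11) = -9/11 ≈ -0.81818)
m(j) = -9/11 - j
F*(l(16, 6) + m(c(-3, -5))) = 174*(16 + (-9/11 - 1*4)) = 174*(16 + (-9/11 - 4)) = 174*(16 - 53/11) = 174*(123/11) = 21402/11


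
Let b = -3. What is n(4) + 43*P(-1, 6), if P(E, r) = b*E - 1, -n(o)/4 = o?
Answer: 70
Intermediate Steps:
n(o) = -4*o
P(E, r) = -1 - 3*E (P(E, r) = -3*E - 1 = -1 - 3*E)
n(4) + 43*P(-1, 6) = -4*4 + 43*(-1 - 3*(-1)) = -16 + 43*(-1 + 3) = -16 + 43*2 = -16 + 86 = 70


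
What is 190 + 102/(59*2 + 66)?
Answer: 17531/92 ≈ 190.55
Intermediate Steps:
190 + 102/(59*2 + 66) = 190 + 102/(118 + 66) = 190 + 102/184 = 190 + (1/184)*102 = 190 + 51/92 = 17531/92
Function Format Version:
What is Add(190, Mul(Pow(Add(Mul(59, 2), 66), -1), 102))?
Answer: Rational(17531, 92) ≈ 190.55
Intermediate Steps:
Add(190, Mul(Pow(Add(Mul(59, 2), 66), -1), 102)) = Add(190, Mul(Pow(Add(118, 66), -1), 102)) = Add(190, Mul(Pow(184, -1), 102)) = Add(190, Mul(Rational(1, 184), 102)) = Add(190, Rational(51, 92)) = Rational(17531, 92)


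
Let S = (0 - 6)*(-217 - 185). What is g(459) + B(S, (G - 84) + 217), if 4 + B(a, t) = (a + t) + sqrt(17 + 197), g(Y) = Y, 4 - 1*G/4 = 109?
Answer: 2580 + sqrt(214) ≈ 2594.6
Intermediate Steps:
G = -420 (G = 16 - 4*109 = 16 - 436 = -420)
S = 2412 (S = -6*(-402) = 2412)
B(a, t) = -4 + a + t + sqrt(214) (B(a, t) = -4 + ((a + t) + sqrt(17 + 197)) = -4 + ((a + t) + sqrt(214)) = -4 + (a + t + sqrt(214)) = -4 + a + t + sqrt(214))
g(459) + B(S, (G - 84) + 217) = 459 + (-4 + 2412 + ((-420 - 84) + 217) + sqrt(214)) = 459 + (-4 + 2412 + (-504 + 217) + sqrt(214)) = 459 + (-4 + 2412 - 287 + sqrt(214)) = 459 + (2121 + sqrt(214)) = 2580 + sqrt(214)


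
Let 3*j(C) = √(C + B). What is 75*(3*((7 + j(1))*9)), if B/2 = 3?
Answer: 14175 + 675*√7 ≈ 15961.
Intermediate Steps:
B = 6 (B = 2*3 = 6)
j(C) = √(6 + C)/3 (j(C) = √(C + 6)/3 = √(6 + C)/3)
75*(3*((7 + j(1))*9)) = 75*(3*((7 + √(6 + 1)/3)*9)) = 75*(3*((7 + √7/3)*9)) = 75*(3*(63 + 3*√7)) = 75*(189 + 9*√7) = 14175 + 675*√7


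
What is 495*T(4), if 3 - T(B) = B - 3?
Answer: 990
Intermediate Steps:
T(B) = 6 - B (T(B) = 3 - (B - 3) = 3 - (-3 + B) = 3 + (3 - B) = 6 - B)
495*T(4) = 495*(6 - 1*4) = 495*(6 - 4) = 495*2 = 990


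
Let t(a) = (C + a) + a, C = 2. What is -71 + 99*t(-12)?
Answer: -2249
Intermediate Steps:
t(a) = 2 + 2*a (t(a) = (2 + a) + a = 2 + 2*a)
-71 + 99*t(-12) = -71 + 99*(2 + 2*(-12)) = -71 + 99*(2 - 24) = -71 + 99*(-22) = -71 - 2178 = -2249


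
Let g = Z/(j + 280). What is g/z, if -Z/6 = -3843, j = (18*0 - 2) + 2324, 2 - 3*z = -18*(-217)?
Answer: -567/83264 ≈ -0.0068097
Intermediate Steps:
z = -3904/3 (z = 2/3 - (-6)*(-217) = 2/3 - 1/3*3906 = 2/3 - 1302 = -3904/3 ≈ -1301.3)
j = 2322 (j = (0 - 2) + 2324 = -2 + 2324 = 2322)
Z = 23058 (Z = -6*(-3843) = 23058)
g = 11529/1301 (g = 23058/(2322 + 280) = 23058/2602 = 23058*(1/2602) = 11529/1301 ≈ 8.8616)
g/z = 11529/(1301*(-3904/3)) = (11529/1301)*(-3/3904) = -567/83264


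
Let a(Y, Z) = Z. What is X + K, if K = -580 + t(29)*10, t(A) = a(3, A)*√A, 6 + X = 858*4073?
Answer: 3494048 + 290*√29 ≈ 3.4956e+6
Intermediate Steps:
X = 3494628 (X = -6 + 858*4073 = -6 + 3494634 = 3494628)
t(A) = A^(3/2) (t(A) = A*√A = A^(3/2))
K = -580 + 290*√29 (K = -580 + 29^(3/2)*10 = -580 + (29*√29)*10 = -580 + 290*√29 ≈ 981.70)
X + K = 3494628 + (-580 + 290*√29) = 3494048 + 290*√29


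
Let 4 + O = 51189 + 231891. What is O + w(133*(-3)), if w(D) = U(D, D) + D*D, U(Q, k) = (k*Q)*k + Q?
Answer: -63079321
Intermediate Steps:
U(Q, k) = Q + Q*k² (U(Q, k) = (Q*k)*k + Q = Q*k² + Q = Q + Q*k²)
O = 283076 (O = -4 + (51189 + 231891) = -4 + 283080 = 283076)
w(D) = D² + D*(1 + D²) (w(D) = D*(1 + D²) + D*D = D*(1 + D²) + D² = D² + D*(1 + D²))
O + w(133*(-3)) = 283076 + (133*(-3))*(1 + 133*(-3) + (133*(-3))²) = 283076 - 399*(1 - 399 + (-399)²) = 283076 - 399*(1 - 399 + 159201) = 283076 - 399*158803 = 283076 - 63362397 = -63079321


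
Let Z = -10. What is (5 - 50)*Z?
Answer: 450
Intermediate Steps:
(5 - 50)*Z = (5 - 50)*(-10) = -45*(-10) = 450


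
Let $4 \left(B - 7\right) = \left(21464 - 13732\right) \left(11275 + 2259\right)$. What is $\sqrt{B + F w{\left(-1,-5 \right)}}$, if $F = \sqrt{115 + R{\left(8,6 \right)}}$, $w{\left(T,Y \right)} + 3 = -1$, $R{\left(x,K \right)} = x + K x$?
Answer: $\sqrt{26161229 - 12 \sqrt{19}} \approx 5114.8$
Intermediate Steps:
$B = 26161229$ ($B = 7 + \frac{\left(21464 - 13732\right) \left(11275 + 2259\right)}{4} = 7 + \frac{7732 \cdot 13534}{4} = 7 + \frac{1}{4} \cdot 104644888 = 7 + 26161222 = 26161229$)
$w{\left(T,Y \right)} = -4$ ($w{\left(T,Y \right)} = -3 - 1 = -4$)
$F = 3 \sqrt{19}$ ($F = \sqrt{115 + 8 \left(1 + 6\right)} = \sqrt{115 + 8 \cdot 7} = \sqrt{115 + 56} = \sqrt{171} = 3 \sqrt{19} \approx 13.077$)
$\sqrt{B + F w{\left(-1,-5 \right)}} = \sqrt{26161229 + 3 \sqrt{19} \left(-4\right)} = \sqrt{26161229 - 12 \sqrt{19}}$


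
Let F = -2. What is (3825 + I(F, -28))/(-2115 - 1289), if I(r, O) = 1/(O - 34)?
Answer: -237149/211048 ≈ -1.1237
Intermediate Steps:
I(r, O) = 1/(-34 + O)
(3825 + I(F, -28))/(-2115 - 1289) = (3825 + 1/(-34 - 28))/(-2115 - 1289) = (3825 + 1/(-62))/(-3404) = (3825 - 1/62)*(-1/3404) = (237149/62)*(-1/3404) = -237149/211048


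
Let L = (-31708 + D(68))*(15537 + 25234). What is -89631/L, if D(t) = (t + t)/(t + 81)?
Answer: 13355019/192616718476 ≈ 6.9335e-5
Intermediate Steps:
D(t) = 2*t/(81 + t) (D(t) = (2*t)/(81 + t) = 2*t/(81 + t))
L = -192616718476/149 (L = (-31708 + 2*68/(81 + 68))*(15537 + 25234) = (-31708 + 2*68/149)*40771 = (-31708 + 2*68*(1/149))*40771 = (-31708 + 136/149)*40771 = -4724356/149*40771 = -192616718476/149 ≈ -1.2927e+9)
-89631/L = -89631/(-192616718476/149) = -89631*(-149/192616718476) = 13355019/192616718476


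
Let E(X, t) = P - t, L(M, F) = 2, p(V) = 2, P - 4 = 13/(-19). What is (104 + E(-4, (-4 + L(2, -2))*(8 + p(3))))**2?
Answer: 5851561/361 ≈ 16209.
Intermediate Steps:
P = 63/19 (P = 4 + 13/(-19) = 4 + 13*(-1/19) = 4 - 13/19 = 63/19 ≈ 3.3158)
E(X, t) = 63/19 - t
(104 + E(-4, (-4 + L(2, -2))*(8 + p(3))))**2 = (104 + (63/19 - (-4 + 2)*(8 + 2)))**2 = (104 + (63/19 - (-2)*10))**2 = (104 + (63/19 - 1*(-20)))**2 = (104 + (63/19 + 20))**2 = (104 + 443/19)**2 = (2419/19)**2 = 5851561/361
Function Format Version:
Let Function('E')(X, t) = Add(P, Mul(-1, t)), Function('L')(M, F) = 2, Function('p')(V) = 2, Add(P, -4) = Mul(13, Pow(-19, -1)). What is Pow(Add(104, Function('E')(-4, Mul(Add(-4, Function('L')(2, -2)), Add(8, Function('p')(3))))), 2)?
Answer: Rational(5851561, 361) ≈ 16209.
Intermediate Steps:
P = Rational(63, 19) (P = Add(4, Mul(13, Pow(-19, -1))) = Add(4, Mul(13, Rational(-1, 19))) = Add(4, Rational(-13, 19)) = Rational(63, 19) ≈ 3.3158)
Function('E')(X, t) = Add(Rational(63, 19), Mul(-1, t))
Pow(Add(104, Function('E')(-4, Mul(Add(-4, Function('L')(2, -2)), Add(8, Function('p')(3))))), 2) = Pow(Add(104, Add(Rational(63, 19), Mul(-1, Mul(Add(-4, 2), Add(8, 2))))), 2) = Pow(Add(104, Add(Rational(63, 19), Mul(-1, Mul(-2, 10)))), 2) = Pow(Add(104, Add(Rational(63, 19), Mul(-1, -20))), 2) = Pow(Add(104, Add(Rational(63, 19), 20)), 2) = Pow(Add(104, Rational(443, 19)), 2) = Pow(Rational(2419, 19), 2) = Rational(5851561, 361)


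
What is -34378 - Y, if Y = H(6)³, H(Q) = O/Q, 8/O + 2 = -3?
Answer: -116025686/3375 ≈ -34378.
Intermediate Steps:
O = -8/5 (O = 8/(-2 - 3) = 8/(-5) = 8*(-⅕) = -8/5 ≈ -1.6000)
H(Q) = -8/(5*Q)
Y = -64/3375 (Y = (-8/5/6)³ = (-8/5*⅙)³ = (-4/15)³ = -64/3375 ≈ -0.018963)
-34378 - Y = -34378 - 1*(-64/3375) = -34378 + 64/3375 = -116025686/3375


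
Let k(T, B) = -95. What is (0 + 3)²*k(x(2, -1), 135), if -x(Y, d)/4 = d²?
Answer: -855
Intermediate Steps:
x(Y, d) = -4*d²
(0 + 3)²*k(x(2, -1), 135) = (0 + 3)²*(-95) = 3²*(-95) = 9*(-95) = -855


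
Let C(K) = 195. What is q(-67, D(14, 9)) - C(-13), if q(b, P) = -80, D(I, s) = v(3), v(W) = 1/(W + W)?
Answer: -275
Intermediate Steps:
v(W) = 1/(2*W)
D(I, s) = ⅙ (D(I, s) = (½)/3 = (½)*(⅓) = ⅙)
q(-67, D(14, 9)) - C(-13) = -80 - 1*195 = -80 - 195 = -275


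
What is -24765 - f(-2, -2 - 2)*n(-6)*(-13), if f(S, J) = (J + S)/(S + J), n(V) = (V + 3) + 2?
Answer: -24778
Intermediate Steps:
n(V) = 5 + V (n(V) = (3 + V) + 2 = 5 + V)
f(S, J) = 1 (f(S, J) = (J + S)/(J + S) = 1)
-24765 - f(-2, -2 - 2)*n(-6)*(-13) = -24765 - 1*(5 - 6)*(-13) = -24765 - 1*(-1)*(-13) = -24765 - (-1)*(-13) = -24765 - 1*13 = -24765 - 13 = -24778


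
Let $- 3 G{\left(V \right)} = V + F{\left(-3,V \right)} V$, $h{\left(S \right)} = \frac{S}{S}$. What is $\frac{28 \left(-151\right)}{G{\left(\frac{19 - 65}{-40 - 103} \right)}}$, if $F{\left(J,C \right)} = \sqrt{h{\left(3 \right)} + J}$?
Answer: $\frac{302302}{23} - \frac{302302 i \sqrt{2}}{23} \approx 13144.0 - 18588.0 i$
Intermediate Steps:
$h{\left(S \right)} = 1$
$F{\left(J,C \right)} = \sqrt{1 + J}$
$G{\left(V \right)} = - \frac{V}{3} - \frac{i V \sqrt{2}}{3}$ ($G{\left(V \right)} = - \frac{V + \sqrt{1 - 3} V}{3} = - \frac{V + \sqrt{-2} V}{3} = - \frac{V + i \sqrt{2} V}{3} = - \frac{V + i V \sqrt{2}}{3} = - \frac{V}{3} - \frac{i V \sqrt{2}}{3}$)
$\frac{28 \left(-151\right)}{G{\left(\frac{19 - 65}{-40 - 103} \right)}} = \frac{28 \left(-151\right)}{\left(- \frac{1}{3}\right) \frac{19 - 65}{-40 - 103} \left(1 + i \sqrt{2}\right)} = - \frac{4228}{\left(- \frac{1}{3}\right) \left(- \frac{46}{-143}\right) \left(1 + i \sqrt{2}\right)} = - \frac{4228}{\left(- \frac{1}{3}\right) \left(\left(-46\right) \left(- \frac{1}{143}\right)\right) \left(1 + i \sqrt{2}\right)} = - \frac{4228}{\left(- \frac{1}{3}\right) \frac{46}{143} \left(1 + i \sqrt{2}\right)} = - \frac{4228}{- \frac{46}{429} - \frac{46 i \sqrt{2}}{429}}$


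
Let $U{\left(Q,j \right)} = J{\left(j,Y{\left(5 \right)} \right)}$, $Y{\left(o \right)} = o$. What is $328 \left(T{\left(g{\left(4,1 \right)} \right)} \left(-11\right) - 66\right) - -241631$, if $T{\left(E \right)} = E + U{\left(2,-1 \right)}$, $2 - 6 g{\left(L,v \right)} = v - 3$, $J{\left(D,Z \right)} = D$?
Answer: $\frac{663557}{3} \approx 2.2119 \cdot 10^{5}$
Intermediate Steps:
$g{\left(L,v \right)} = \frac{5}{6} - \frac{v}{6}$ ($g{\left(L,v \right)} = \frac{1}{3} - \frac{v - 3}{6} = \frac{1}{3} - \frac{-3 + v}{6} = \frac{1}{3} - \left(- \frac{1}{2} + \frac{v}{6}\right) = \frac{5}{6} - \frac{v}{6}$)
$U{\left(Q,j \right)} = j$
$T{\left(E \right)} = -1 + E$ ($T{\left(E \right)} = E - 1 = -1 + E$)
$328 \left(T{\left(g{\left(4,1 \right)} \right)} \left(-11\right) - 66\right) - -241631 = 328 \left(\left(-1 + \left(\frac{5}{6} - \frac{1}{6}\right)\right) \left(-11\right) - 66\right) - -241631 = 328 \left(\left(-1 + \left(\frac{5}{6} - \frac{1}{6}\right)\right) \left(-11\right) - 66\right) + 241631 = 328 \left(\left(-1 + \frac{2}{3}\right) \left(-11\right) - 66\right) + 241631 = 328 \left(\left(- \frac{1}{3}\right) \left(-11\right) - 66\right) + 241631 = 328 \left(\frac{11}{3} - 66\right) + 241631 = 328 \left(- \frac{187}{3}\right) + 241631 = - \frac{61336}{3} + 241631 = \frac{663557}{3}$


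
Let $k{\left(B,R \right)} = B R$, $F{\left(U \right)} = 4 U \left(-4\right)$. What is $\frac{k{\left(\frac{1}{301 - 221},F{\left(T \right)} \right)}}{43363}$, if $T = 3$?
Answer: $- \frac{3}{216815} \approx -1.3837 \cdot 10^{-5}$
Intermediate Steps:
$F{\left(U \right)} = - 16 U$
$\frac{k{\left(\frac{1}{301 - 221},F{\left(T \right)} \right)}}{43363} = \frac{\frac{1}{301 - 221} \left(\left(-16\right) 3\right)}{43363} = \frac{1}{80} \left(-48\right) \frac{1}{43363} = \left(- \frac{3}{5}\right) \frac{1}{43363} = - \frac{3}{216815}$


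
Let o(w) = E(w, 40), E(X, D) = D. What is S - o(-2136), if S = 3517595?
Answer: 3517555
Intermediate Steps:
o(w) = 40
S - o(-2136) = 3517595 - 1*40 = 3517595 - 40 = 3517555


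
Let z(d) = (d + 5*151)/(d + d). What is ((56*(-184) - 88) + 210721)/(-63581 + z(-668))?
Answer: -267639544/84944303 ≈ -3.1508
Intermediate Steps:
z(d) = (755 + d)/(2*d) (z(d) = (d + 755)/((2*d)) = (755 + d)*(1/(2*d)) = (755 + d)/(2*d))
((56*(-184) - 88) + 210721)/(-63581 + z(-668)) = ((56*(-184) - 88) + 210721)/(-63581 + (½)*(755 - 668)/(-668)) = ((-10304 - 88) + 210721)/(-63581 + (½)*(-1/668)*87) = (-10392 + 210721)/(-63581 - 87/1336) = 200329/(-84944303/1336) = 200329*(-1336/84944303) = -267639544/84944303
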